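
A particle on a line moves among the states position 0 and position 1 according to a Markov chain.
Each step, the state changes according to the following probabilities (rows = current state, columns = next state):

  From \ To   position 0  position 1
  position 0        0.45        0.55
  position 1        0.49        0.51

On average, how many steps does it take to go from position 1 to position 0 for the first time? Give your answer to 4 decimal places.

2.0408

Let t(s) be the expected number of steps to first reach position 0 from state s, with t(position 0) = 0. Conditioning on the first step:
t(position 1) = 1 + 0.51·t(position 1)
Solving: t(position 1) = 2.0408.
Expected steps from position 1 to position 0: 2.0408.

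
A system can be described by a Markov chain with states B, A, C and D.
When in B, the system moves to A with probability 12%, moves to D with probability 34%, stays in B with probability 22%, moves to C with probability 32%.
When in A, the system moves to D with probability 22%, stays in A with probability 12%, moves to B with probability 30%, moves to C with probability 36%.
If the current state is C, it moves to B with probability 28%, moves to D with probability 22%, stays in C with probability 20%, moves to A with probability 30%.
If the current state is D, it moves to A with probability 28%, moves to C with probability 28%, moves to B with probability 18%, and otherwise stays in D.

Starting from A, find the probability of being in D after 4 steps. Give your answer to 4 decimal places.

Propagate the distribution vector 4 steps from A.
After 0 steps: (0.0000, 1.0000, 0.0000, 0.0000)
After 1 step: (0.3000, 0.1200, 0.3600, 0.2200)
After 2 steps: (0.2424, 0.2200, 0.2728, 0.2648)
After 3 steps: (0.2434, 0.2115, 0.2855, 0.2597)
After 4 steps: (0.2437, 0.2129, 0.2838, 0.2596)
P(in D after 4 steps) = 0.2596

0.2596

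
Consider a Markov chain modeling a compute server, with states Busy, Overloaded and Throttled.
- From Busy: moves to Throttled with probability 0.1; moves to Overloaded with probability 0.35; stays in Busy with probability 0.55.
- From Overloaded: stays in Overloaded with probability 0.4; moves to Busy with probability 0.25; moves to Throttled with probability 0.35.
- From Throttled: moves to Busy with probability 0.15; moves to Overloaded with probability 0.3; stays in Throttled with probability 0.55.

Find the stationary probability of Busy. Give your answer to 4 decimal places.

0.3084

Let the stationary distribution be π with π = πP and π_1 + π_2 + π_3 = 1.
π_1 = 0.55·π_1 + 0.25·π_2 + 0.15·π_3
π_2 = 0.35·π_1 + 0.4·π_2 + 0.3·π_3
Solving with the normalization constraint gives π = (0.3084, 0.3505, 0.3411).
So the stationary probability of Busy is 0.3084.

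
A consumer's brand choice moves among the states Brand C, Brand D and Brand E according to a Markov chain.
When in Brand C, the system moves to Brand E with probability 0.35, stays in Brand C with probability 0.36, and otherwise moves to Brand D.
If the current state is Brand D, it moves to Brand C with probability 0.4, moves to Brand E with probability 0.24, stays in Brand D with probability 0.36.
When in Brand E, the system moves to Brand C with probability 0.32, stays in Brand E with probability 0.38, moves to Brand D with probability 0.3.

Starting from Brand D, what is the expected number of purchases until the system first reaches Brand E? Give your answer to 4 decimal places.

3.5422

Let t(s) be the expected number of purchases to first reach Brand E from state s, with t(Brand E) = 0. Conditioning on the first purchase:
t(Brand C) = 1 + 0.36·t(Brand C) + 0.29·t(Brand D)
t(Brand D) = 1 + 0.4·t(Brand C) + 0.36·t(Brand D)
Solving: t(Brand C) = 3.1676, t(Brand D) = 3.5422.
Expected purchases from Brand D to Brand E: 3.5422.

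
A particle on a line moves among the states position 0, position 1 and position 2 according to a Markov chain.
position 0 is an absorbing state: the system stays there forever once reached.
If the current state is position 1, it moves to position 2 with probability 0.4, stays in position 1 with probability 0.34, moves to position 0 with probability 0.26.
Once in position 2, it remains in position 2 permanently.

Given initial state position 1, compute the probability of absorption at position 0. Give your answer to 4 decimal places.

0.3939

Let h(s) be the probability of absorption at position 0 starting from transient state s. Then h(position 0) = 1 and h(position 2) = 0. By first-step analysis:
h(position 1) = 0.26·1 + 0.34·h(position 1) + 0.4·0
Solving: h(position 1) = 0.3939.
Starting from position 1, the probability is 0.3939.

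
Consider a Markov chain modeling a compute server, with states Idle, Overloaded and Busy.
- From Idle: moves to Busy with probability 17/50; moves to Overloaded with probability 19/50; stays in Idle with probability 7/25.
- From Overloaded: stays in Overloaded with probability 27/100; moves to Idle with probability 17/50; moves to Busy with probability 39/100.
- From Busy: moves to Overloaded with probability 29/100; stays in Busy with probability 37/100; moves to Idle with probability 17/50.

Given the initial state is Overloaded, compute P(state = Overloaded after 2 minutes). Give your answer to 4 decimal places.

Sum over the intermediate state after 1 minute:
P = P(Overloaded→Idle)·P(Idle→Overloaded) + P(Overloaded→Overloaded)·P(Overloaded→Overloaded) + P(Overloaded→Busy)·P(Busy→Overloaded)
  = 0.34×0.38 + 0.27×0.27 + 0.39×0.29
  = 0.1292 + 0.0729 + 0.1131 = 0.3152

0.3152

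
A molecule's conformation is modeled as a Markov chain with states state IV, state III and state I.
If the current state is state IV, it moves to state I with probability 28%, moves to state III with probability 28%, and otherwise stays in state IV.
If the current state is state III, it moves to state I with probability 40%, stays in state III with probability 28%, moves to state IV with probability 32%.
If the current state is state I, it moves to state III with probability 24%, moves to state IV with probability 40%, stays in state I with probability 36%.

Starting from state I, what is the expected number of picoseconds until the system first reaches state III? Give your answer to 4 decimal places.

Let t(s) be the expected number of picoseconds to first reach state III from state s, with t(state III) = 0. Conditioning on the first picosecond:
t(state IV) = 1 + 0.44·t(state IV) + 0.28·t(state I)
t(state I) = 1 + 0.4·t(state IV) + 0.36·t(state I)
Solving: t(state IV) = 3.7338, t(state I) = 3.8961.
Expected picoseconds from state I to state III: 3.8961.

3.8961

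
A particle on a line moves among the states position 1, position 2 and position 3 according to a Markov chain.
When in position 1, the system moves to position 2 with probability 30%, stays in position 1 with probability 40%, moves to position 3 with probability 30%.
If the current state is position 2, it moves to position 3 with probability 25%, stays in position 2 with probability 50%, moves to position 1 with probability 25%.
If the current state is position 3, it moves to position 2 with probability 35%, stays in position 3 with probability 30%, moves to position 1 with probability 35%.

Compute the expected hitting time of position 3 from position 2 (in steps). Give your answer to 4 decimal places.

Let t(s) be the expected number of steps to first reach position 3 from state s, with t(position 3) = 0. Conditioning on the first step:
t(position 1) = 1 + 0.4·t(position 1) + 0.3·t(position 2)
t(position 2) = 1 + 0.25·t(position 1) + 0.5·t(position 2)
Solving: t(position 1) = 3.5556, t(position 2) = 3.7778.
Expected steps from position 2 to position 3: 3.7778.

3.7778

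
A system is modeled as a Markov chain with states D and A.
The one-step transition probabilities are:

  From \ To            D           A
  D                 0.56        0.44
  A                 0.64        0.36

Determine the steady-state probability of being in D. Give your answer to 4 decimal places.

0.5926

Let the stationary distribution be π with π = πP and π_1 + π_2 = 1.
π_1 = 0.56·π_1 + 0.64·π_2
Solving with the normalization constraint gives π = (0.5926, 0.4074).
So the stationary probability of D is 0.5926.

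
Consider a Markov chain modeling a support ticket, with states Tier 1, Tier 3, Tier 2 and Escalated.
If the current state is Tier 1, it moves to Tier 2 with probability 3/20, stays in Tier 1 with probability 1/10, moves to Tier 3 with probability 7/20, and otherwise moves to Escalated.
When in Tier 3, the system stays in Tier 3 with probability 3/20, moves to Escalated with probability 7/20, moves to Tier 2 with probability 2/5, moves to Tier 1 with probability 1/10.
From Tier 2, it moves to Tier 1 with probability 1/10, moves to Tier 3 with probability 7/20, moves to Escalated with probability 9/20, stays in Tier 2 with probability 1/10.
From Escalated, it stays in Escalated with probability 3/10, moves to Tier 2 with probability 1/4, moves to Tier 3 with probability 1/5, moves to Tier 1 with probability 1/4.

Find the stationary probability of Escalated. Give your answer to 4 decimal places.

Let the stationary distribution be π with π = πP and π_1 + π_2 + π_3 + π_4 = 1.
π_1 = 0.1·π_1 + 0.1·π_2 + 0.1·π_3 + 0.25·π_4
π_2 = 0.35·π_1 + 0.15·π_2 + 0.35·π_3 + 0.2·π_4
π_3 = 0.15·π_1 + 0.4·π_2 + 0.1·π_3 + 0.25·π_4
Solving with the normalization constraint gives π = (0.1545, 0.2463, 0.2361, 0.3632).
So the stationary probability of Escalated is 0.3632.

0.3632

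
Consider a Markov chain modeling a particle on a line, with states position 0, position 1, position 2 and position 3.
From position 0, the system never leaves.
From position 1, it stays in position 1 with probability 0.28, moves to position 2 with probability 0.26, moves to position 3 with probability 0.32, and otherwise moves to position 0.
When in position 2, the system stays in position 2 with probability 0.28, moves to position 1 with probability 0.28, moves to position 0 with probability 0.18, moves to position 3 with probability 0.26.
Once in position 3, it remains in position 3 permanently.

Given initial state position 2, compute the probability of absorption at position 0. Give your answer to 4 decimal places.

Let h(s) be the probability of absorption at position 0 starting from transient state s. Then h(position 0) = 1 and h(position 3) = 0. By first-step analysis:
h(position 1) = 0.14·1 + 0.28·h(position 1) + 0.26·h(position 2) + 0.32·0
h(position 2) = 0.18·1 + 0.28·h(position 1) + 0.28·h(position 2) + 0.26·0
Solving: h(position 1) = 0.3312, h(position 2) = 0.3788.
Starting from position 2, the probability is 0.3788.

0.3788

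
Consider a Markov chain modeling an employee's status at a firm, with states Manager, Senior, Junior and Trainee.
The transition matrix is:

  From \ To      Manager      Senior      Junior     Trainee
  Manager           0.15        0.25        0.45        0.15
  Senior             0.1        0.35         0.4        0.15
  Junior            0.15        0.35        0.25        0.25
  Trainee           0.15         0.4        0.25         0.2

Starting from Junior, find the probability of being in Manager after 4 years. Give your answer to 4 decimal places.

0.1327

Propagate the distribution vector 4 years from Junior.
After 0 years: (0.0000, 0.0000, 1.0000, 0.0000)
After 1 year: (0.1500, 0.3500, 0.2500, 0.2500)
After 2 years: (0.1325, 0.3475, 0.3325, 0.1875)
After 3 years: (0.1326, 0.3461, 0.3286, 0.1926)
After 4 years: (0.1327, 0.3464, 0.3284, 0.1925)
P(in Manager after 4 years) = 0.1327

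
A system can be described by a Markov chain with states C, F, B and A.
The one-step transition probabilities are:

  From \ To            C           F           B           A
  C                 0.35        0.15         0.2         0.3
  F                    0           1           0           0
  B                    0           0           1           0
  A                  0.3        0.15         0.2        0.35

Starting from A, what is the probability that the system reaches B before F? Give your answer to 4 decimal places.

Let h(s) be the probability of absorption at B starting from transient state s. Then h(B) = 1 and h(F) = 0. By first-step analysis:
h(C) = 0.35·h(C) + 0.15·0 + 0.2·1 + 0.3·h(A)
h(A) = 0.3·h(C) + 0.15·0 + 0.2·1 + 0.35·h(A)
Solving: h(C) = 0.5714, h(A) = 0.5714.
Starting from A, the probability is 0.5714.

0.5714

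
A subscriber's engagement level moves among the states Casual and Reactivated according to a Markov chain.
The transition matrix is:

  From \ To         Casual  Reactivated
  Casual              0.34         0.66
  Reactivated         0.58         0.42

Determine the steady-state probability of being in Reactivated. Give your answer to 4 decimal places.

Let the stationary distribution be π with π = πP and π_1 + π_2 = 1.
π_1 = 0.34·π_1 + 0.58·π_2
Solving with the normalization constraint gives π = (0.4677, 0.5323).
So the stationary probability of Reactivated is 0.5323.

0.5323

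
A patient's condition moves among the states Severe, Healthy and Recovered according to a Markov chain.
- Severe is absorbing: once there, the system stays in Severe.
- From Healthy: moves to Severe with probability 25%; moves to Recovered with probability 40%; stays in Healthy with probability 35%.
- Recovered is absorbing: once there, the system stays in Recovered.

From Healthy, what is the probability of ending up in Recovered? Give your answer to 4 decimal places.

0.6154

Let h(s) be the probability of absorption at Recovered starting from transient state s. Then h(Recovered) = 1 and h(Severe) = 0. By first-step analysis:
h(Healthy) = 0.25·0 + 0.35·h(Healthy) + 0.4·1
Solving: h(Healthy) = 0.6154.
Starting from Healthy, the probability is 0.6154.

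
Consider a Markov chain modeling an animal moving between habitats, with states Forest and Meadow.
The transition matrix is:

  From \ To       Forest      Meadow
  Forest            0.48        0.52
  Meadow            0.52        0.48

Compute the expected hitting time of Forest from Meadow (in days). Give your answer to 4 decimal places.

1.9231

Let t(s) be the expected number of days to first reach Forest from state s, with t(Forest) = 0. Conditioning on the first day:
t(Meadow) = 1 + 0.48·t(Meadow)
Solving: t(Meadow) = 1.9231.
Expected days from Meadow to Forest: 1.9231.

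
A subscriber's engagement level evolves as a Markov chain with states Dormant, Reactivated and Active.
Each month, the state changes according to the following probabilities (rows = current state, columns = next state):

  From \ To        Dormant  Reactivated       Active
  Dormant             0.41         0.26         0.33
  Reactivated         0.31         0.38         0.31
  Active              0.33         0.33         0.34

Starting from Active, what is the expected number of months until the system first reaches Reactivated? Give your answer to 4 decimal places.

3.2799

Let t(s) be the expected number of months to first reach Reactivated from state s, with t(Reactivated) = 0. Conditioning on the first month:
t(Dormant) = 1 + 0.41·t(Dormant) + 0.33·t(Active)
t(Active) = 1 + 0.33·t(Dormant) + 0.34·t(Active)
Solving: t(Dormant) = 3.5294, t(Active) = 3.2799.
Expected months from Active to Reactivated: 3.2799.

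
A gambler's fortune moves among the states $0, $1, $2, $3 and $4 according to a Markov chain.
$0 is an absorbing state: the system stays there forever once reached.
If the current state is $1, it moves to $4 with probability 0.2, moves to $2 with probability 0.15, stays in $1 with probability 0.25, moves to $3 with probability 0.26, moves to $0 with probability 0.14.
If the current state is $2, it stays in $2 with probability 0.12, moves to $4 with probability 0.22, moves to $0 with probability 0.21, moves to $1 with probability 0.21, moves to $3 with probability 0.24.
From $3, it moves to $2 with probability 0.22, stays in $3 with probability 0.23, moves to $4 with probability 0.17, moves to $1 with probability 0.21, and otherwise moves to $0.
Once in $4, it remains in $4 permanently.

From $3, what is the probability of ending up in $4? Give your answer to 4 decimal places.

0.5210

Let h(s) be the probability of absorption at $4 starting from transient state s. Then h($4) = 1 and h($0) = 0. By first-step analysis:
h($1) = 0.14·0 + 0.25·h($1) + 0.15·h($2) + 0.26·h($3) + 0.2·1
h($2) = 0.21·0 + 0.21·h($1) + 0.12·h($2) + 0.24·h($3) + 0.22·1
h($3) = 0.17·0 + 0.21·h($1) + 0.22·h($2) + 0.23·h($3) + 0.17·1
Solving: h($1) = 0.5520, h($2) = 0.5238, h($3) = 0.5210.
Starting from $3, the probability is 0.5210.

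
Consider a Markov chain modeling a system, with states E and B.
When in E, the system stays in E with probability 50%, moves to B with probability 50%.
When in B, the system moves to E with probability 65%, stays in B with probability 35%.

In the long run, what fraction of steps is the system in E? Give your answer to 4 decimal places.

0.5652

Let the stationary distribution be π with π = πP and π_1 + π_2 = 1.
π_1 = 0.5·π_1 + 0.65·π_2
Solving with the normalization constraint gives π = (0.5652, 0.4348).
So the stationary probability of E is 0.5652.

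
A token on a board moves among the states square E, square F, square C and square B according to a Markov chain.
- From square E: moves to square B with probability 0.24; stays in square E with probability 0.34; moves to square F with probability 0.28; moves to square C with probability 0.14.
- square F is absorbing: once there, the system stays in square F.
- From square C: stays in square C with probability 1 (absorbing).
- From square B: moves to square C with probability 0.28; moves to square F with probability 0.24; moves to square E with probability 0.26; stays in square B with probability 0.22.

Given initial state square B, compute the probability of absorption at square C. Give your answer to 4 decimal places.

0.4889

Let h(s) be the probability of absorption at square C starting from transient state s. Then h(square C) = 1 and h(square F) = 0. By first-step analysis:
h(square E) = 0.34·h(square E) + 0.28·0 + 0.14·1 + 0.24·h(square B)
h(square B) = 0.26·h(square E) + 0.24·0 + 0.28·1 + 0.22·h(square B)
Solving: h(square E) = 0.3899, h(square B) = 0.4889.
Starting from square B, the probability is 0.4889.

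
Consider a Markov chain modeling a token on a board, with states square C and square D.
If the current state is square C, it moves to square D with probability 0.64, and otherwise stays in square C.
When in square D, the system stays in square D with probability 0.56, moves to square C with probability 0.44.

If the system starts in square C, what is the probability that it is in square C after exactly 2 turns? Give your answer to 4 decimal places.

Sum over the intermediate state after 1 turn:
P = P(square C→square C)·P(square C→square C) + P(square C→square D)·P(square D→square C)
  = 0.36×0.36 + 0.64×0.44
  = 0.1296 + 0.2816 = 0.4112

0.4112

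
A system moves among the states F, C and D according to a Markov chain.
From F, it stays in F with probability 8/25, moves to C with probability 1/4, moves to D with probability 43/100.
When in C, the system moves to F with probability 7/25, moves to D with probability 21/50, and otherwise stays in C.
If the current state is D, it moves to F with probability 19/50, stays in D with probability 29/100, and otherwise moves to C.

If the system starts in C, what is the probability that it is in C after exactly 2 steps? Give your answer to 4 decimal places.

0.2986

Sum over the intermediate state after 1 step:
P = P(C→F)·P(F→C) + P(C→C)·P(C→C) + P(C→D)·P(D→C)
  = 0.28×0.25 + 0.3×0.3 + 0.42×0.33
  = 0.0700 + 0.0900 + 0.1386 = 0.2986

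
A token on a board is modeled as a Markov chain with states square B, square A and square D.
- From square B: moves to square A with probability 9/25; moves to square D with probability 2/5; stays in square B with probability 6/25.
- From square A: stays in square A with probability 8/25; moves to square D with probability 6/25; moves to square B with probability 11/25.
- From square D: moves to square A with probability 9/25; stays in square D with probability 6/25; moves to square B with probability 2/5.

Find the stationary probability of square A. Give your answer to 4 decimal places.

0.3462

Let the stationary distribution be π with π = πP and π_1 + π_2 + π_3 = 1.
π_1 = 0.24·π_1 + 0.44·π_2 + 0.4·π_3
π_2 = 0.36·π_1 + 0.32·π_2 + 0.36·π_3
Solving with the normalization constraint gives π = (0.3568, 0.3462, 0.2971).
So the stationary probability of square A is 0.3462.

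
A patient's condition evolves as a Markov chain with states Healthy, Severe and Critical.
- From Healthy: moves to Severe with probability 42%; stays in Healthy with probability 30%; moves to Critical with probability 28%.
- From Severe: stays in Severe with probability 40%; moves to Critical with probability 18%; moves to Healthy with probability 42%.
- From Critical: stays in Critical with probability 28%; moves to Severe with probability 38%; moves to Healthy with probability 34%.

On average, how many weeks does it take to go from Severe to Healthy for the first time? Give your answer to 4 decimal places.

Let t(s) be the expected number of weeks to first reach Healthy from state s, with t(Healthy) = 0. Conditioning on the first week:
t(Severe) = 1 + 0.4·t(Severe) + 0.18·t(Critical)
t(Critical) = 1 + 0.38·t(Severe) + 0.28·t(Critical)
Solving: t(Severe) = 2.4752, t(Critical) = 2.6953.
Expected weeks from Severe to Healthy: 2.4752.

2.4752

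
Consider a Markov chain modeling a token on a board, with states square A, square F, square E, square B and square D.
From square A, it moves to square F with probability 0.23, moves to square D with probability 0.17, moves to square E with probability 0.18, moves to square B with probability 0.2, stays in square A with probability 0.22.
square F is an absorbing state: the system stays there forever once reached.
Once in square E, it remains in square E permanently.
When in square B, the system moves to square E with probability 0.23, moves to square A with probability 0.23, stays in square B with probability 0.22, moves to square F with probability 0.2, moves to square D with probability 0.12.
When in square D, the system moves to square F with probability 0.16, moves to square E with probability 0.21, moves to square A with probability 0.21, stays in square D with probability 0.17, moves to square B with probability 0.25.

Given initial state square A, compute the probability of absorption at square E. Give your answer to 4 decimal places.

Let h(s) be the probability of absorption at square E starting from transient state s. Then h(square E) = 1 and h(square F) = 0. By first-step analysis:
h(square A) = 0.22·h(square A) + 0.23·0 + 0.18·1 + 0.2·h(square B) + 0.17·h(square D)
h(square B) = 0.23·h(square A) + 0.2·0 + 0.23·1 + 0.22·h(square B) + 0.12·h(square D)
h(square D) = 0.21·h(square A) + 0.16·0 + 0.21·1 + 0.25·h(square B) + 0.17·h(square D)
Solving: h(square A) = 0.4791, h(square B) = 0.5177, h(square D) = 0.5302.
Starting from square A, the probability is 0.4791.

0.4791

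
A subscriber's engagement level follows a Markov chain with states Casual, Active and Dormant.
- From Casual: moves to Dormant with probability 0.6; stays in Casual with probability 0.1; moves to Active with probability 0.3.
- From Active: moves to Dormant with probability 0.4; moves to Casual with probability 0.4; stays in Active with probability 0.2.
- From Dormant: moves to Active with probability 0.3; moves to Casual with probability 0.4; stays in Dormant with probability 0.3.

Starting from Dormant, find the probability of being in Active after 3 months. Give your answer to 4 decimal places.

0.2730

Propagate the distribution vector 3 months from Dormant.
After 0 months: (0.0000, 0.0000, 1.0000)
After 1 month: (0.4000, 0.3000, 0.3000)
After 2 months: (0.2800, 0.2700, 0.4500)
After 3 months: (0.3160, 0.2730, 0.4110)
P(in Active after 3 months) = 0.2730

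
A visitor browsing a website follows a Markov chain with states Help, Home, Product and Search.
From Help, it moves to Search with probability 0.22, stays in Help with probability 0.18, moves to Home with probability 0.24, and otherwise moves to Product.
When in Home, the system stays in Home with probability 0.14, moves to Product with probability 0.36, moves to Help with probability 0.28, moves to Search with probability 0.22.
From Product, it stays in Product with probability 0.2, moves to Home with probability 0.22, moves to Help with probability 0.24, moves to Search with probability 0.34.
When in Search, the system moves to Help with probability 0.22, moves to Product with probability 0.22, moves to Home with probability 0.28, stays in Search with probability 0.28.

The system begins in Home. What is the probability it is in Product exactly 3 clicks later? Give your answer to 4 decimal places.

Propagate the distribution vector 3 clicks from Home.
After 0 clicks: (0.0000, 1.0000, 0.0000, 0.0000)
After 1 click: (0.2800, 0.1400, 0.3600, 0.2200)
After 2 clicks: (0.2244, 0.2276, 0.2716, 0.2764)
After 3 clicks: (0.2301, 0.2229, 0.2778, 0.2692)
P(in Product after 3 clicks) = 0.2778

0.2778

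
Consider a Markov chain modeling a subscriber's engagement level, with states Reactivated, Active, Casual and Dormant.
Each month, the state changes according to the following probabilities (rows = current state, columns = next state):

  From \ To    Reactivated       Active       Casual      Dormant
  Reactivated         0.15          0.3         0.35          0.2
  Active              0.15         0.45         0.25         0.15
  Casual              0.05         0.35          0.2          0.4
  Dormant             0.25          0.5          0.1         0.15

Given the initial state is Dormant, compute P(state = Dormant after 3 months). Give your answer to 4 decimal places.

Propagate the distribution vector 3 months from Dormant.
After 0 months: (0.0000, 0.0000, 0.0000, 1.0000)
After 1 month: (0.2500, 0.5000, 0.1000, 0.1500)
After 2 months: (0.1550, 0.4100, 0.2475, 0.1875)
After 3 months: (0.1440, 0.4114, 0.2250, 0.2196)
P(in Dormant after 3 months) = 0.2196

0.2196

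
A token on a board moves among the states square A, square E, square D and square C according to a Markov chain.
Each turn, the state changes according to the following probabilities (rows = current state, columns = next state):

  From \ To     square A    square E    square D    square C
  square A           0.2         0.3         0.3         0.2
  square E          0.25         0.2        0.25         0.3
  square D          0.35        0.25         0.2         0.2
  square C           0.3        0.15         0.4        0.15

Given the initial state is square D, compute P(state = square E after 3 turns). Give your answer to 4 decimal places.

0.2299

Propagate the distribution vector 3 turns from square D.
After 0 turns: (0.0000, 0.0000, 1.0000, 0.0000)
After 1 turn: (0.3500, 0.2500, 0.2000, 0.2000)
After 2 turns: (0.2625, 0.2350, 0.2875, 0.2150)
After 3 turns: (0.2764, 0.2299, 0.2810, 0.2128)
P(in square E after 3 turns) = 0.2299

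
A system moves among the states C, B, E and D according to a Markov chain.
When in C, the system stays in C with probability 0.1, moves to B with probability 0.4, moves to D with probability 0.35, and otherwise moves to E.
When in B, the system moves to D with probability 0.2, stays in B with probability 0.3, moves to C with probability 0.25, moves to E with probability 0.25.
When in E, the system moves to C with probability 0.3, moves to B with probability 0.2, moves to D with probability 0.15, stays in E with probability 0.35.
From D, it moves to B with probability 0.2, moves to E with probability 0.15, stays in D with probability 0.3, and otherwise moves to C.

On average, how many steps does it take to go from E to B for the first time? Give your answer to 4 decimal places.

Let t(s) be the expected number of steps to first reach B from state s, with t(B) = 0. Conditioning on the first step:
t(C) = 1 + 0.1·t(C) + 0.15·t(E) + 0.35·t(D)
t(E) = 1 + 0.3·t(C) + 0.35·t(E) + 0.15·t(D)
t(D) = 1 + 0.35·t(C) + 0.15·t(E) + 0.3·t(D)
Solving: t(C) = 3.3006, t(E) = 3.9686, t(D) = 3.9293.
Expected steps from E to B: 3.9686.

3.9686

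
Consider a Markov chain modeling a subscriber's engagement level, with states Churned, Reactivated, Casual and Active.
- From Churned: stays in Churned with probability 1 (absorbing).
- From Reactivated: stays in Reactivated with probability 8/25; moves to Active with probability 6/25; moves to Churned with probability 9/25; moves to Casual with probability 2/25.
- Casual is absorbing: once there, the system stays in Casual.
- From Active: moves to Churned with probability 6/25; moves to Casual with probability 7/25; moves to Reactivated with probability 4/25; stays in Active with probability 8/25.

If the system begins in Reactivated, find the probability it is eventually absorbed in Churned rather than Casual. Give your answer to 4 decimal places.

0.7132

Let h(s) be the probability of absorption at Churned starting from transient state s. Then h(Churned) = 1 and h(Casual) = 0. By first-step analysis:
h(Reactivated) = 0.36·1 + 0.32·h(Reactivated) + 0.08·0 + 0.24·h(Active)
h(Active) = 0.24·1 + 0.16·h(Reactivated) + 0.28·0 + 0.32·h(Active)
Solving: h(Reactivated) = 0.7132, h(Active) = 0.5208.
Starting from Reactivated, the probability is 0.7132.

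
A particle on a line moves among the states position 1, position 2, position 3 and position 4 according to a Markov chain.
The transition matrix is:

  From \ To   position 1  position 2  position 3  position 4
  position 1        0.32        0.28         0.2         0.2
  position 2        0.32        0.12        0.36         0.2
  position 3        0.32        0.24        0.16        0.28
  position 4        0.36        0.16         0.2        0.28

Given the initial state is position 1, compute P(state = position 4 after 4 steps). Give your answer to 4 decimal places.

0.2368

Propagate the distribution vector 4 steps from position 1.
After 0 steps: (1.0000, 0.0000, 0.0000, 0.0000)
After 1 step: (0.3200, 0.2800, 0.2000, 0.2000)
After 2 steps: (0.3280, 0.2032, 0.2368, 0.2320)
After 3 steps: (0.3293, 0.2102, 0.2230, 0.2375)
After 4 steps: (0.3295, 0.2089, 0.2247, 0.2368)
P(in position 4 after 4 steps) = 0.2368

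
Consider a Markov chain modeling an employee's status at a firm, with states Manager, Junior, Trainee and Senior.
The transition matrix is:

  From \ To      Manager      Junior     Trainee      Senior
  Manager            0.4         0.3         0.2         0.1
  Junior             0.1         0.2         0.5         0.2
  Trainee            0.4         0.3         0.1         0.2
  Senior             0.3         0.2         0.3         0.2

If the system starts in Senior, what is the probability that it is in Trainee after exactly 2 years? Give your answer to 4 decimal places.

Propagate the distribution vector 2 years from Senior.
After 0 years: (0.0000, 0.0000, 0.0000, 1.0000)
After 1 year: (0.3000, 0.2000, 0.3000, 0.2000)
After 2 years: (0.3200, 0.2600, 0.2500, 0.1700)
P(in Trainee after 2 years) = 0.2500

0.2500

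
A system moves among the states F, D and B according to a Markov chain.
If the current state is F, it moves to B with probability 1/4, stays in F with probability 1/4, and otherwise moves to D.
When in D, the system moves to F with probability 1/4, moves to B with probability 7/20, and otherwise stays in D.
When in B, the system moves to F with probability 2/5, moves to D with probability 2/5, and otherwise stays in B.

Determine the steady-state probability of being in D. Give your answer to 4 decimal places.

Let the stationary distribution be π with π = πP and π_1 + π_2 + π_3 = 1.
π_1 = 0.25·π_1 + 0.25·π_2 + 0.4·π_3
π_2 = 0.5·π_1 + 0.4·π_2 + 0.4·π_3
Solving with the normalization constraint gives π = (0.2918, 0.4292, 0.2790).
So the stationary probability of D is 0.4292.

0.4292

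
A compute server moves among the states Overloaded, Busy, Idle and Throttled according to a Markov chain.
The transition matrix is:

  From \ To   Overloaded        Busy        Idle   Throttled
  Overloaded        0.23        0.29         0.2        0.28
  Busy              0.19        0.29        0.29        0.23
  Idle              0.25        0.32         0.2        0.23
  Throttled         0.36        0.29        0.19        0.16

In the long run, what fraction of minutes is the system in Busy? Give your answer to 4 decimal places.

0.2967

Let the stationary distribution be π with π = πP and π_1 + π_2 + π_3 + π_4 = 1.
π_1 = 0.23·π_1 + 0.19·π_2 + 0.25·π_3 + 0.36·π_4
π_2 = 0.29·π_1 + 0.29·π_2 + 0.32·π_3 + 0.29·π_4
π_3 = 0.2·π_1 + 0.29·π_2 + 0.2·π_3 + 0.19·π_4
Solving with the normalization constraint gives π = (0.2521, 0.2967, 0.2244, 0.2267).
So the stationary probability of Busy is 0.2967.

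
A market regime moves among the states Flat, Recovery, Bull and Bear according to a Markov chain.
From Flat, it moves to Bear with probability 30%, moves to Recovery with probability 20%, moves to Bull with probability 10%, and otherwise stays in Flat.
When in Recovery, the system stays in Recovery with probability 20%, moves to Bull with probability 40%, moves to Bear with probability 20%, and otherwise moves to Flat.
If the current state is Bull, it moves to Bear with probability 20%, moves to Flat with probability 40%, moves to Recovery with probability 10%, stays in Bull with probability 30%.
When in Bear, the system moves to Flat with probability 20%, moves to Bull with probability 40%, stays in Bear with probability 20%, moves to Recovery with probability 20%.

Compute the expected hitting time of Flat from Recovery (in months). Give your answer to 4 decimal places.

Let t(s) be the expected number of months to first reach Flat from state s, with t(Flat) = 0. Conditioning on the first month:
t(Recovery) = 1 + 0.2·t(Recovery) + 0.4·t(Bull) + 0.2·t(Bear)
t(Bull) = 1 + 0.1·t(Recovery) + 0.3·t(Bull) + 0.2·t(Bear)
t(Bear) = 1 + 0.2·t(Recovery) + 0.4·t(Bull) + 0.2·t(Bear)
Solving: t(Recovery) = 3.6667, t(Bull) = 3.0000, t(Bear) = 3.6667.
Expected months from Recovery to Flat: 3.6667.

3.6667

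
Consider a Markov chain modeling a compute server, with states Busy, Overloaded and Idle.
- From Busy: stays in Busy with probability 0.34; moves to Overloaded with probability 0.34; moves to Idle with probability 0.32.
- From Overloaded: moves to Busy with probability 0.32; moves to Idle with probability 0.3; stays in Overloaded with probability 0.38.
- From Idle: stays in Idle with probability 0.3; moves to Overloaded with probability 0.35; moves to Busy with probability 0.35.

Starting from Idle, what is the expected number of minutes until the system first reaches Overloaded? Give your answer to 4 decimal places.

2.8857

Let t(s) be the expected number of minutes to first reach Overloaded from state s, with t(Overloaded) = 0. Conditioning on the first minute:
t(Busy) = 1 + 0.34·t(Busy) + 0.32·t(Idle)
t(Idle) = 1 + 0.35·t(Busy) + 0.3·t(Idle)
Solving: t(Busy) = 2.9143, t(Idle) = 2.8857.
Expected minutes from Idle to Overloaded: 2.8857.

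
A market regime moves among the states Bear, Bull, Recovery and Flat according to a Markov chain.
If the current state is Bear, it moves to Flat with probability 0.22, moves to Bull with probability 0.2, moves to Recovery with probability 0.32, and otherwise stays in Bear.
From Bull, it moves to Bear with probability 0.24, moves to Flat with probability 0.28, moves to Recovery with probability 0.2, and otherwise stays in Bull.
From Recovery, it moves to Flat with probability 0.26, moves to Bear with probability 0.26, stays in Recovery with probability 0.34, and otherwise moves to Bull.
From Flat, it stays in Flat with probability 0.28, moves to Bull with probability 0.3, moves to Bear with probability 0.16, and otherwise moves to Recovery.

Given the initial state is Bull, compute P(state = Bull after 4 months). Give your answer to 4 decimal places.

Propagate the distribution vector 4 months from Bull.
After 0 months: (0.0000, 1.0000, 0.0000, 0.0000)
After 1 month: (0.2400, 0.2800, 0.2000, 0.2800)
After 2 months: (0.2264, 0.2384, 0.2736, 0.2616)
After 3 months: (0.2291, 0.2288, 0.2812, 0.2609)
After 4 months: (0.2293, 0.2275, 0.2825, 0.2606)
P(in Bull after 4 months) = 0.2275

0.2275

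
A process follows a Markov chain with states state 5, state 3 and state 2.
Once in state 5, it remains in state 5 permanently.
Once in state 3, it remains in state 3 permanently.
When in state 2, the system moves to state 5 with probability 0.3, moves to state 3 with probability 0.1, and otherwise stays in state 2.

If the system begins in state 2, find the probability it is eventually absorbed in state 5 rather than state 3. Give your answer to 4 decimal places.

0.7500

Let h(s) be the probability of absorption at state 5 starting from transient state s. Then h(state 5) = 1 and h(state 3) = 0. By first-step analysis:
h(state 2) = 0.3·1 + 0.1·0 + 0.6·h(state 2)
Solving: h(state 2) = 0.7500.
Starting from state 2, the probability is 0.7500.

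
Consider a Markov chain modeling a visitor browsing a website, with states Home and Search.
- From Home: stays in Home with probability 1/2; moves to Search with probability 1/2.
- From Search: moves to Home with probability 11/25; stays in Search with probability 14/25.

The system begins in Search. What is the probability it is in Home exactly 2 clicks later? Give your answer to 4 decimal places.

0.4664

Sum over the intermediate state after 1 click:
P = P(Search→Home)·P(Home→Home) + P(Search→Search)·P(Search→Home)
  = 0.44×0.5 + 0.56×0.44
  = 0.2200 + 0.2464 = 0.4664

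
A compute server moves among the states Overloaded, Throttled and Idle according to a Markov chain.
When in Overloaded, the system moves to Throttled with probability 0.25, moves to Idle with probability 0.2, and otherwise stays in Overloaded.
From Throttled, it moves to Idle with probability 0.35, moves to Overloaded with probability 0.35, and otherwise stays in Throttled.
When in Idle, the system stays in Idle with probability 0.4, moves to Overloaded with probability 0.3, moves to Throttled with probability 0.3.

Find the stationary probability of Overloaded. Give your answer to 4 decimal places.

0.4186

Let the stationary distribution be π with π = πP and π_1 + π_2 + π_3 = 1.
π_1 = 0.55·π_1 + 0.35·π_2 + 0.3·π_3
π_2 = 0.25·π_1 + 0.3·π_2 + 0.3·π_3
Solving with the normalization constraint gives π = (0.4186, 0.2791, 0.3023).
So the stationary probability of Overloaded is 0.4186.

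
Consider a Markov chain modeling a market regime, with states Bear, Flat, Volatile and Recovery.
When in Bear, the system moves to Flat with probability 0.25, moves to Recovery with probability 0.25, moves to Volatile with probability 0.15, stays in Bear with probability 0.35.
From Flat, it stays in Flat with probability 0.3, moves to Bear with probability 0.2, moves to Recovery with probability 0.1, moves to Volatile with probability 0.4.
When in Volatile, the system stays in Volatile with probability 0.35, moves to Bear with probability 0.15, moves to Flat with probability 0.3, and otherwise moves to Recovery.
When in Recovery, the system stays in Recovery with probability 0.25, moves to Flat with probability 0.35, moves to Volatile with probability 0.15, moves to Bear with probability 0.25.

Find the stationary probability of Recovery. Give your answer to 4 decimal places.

Let the stationary distribution be π with π = πP and π_1 + π_2 + π_3 + π_4 = 1.
π_1 = 0.35·π_1 + 0.2·π_2 + 0.15·π_3 + 0.25·π_4
π_2 = 0.25·π_1 + 0.3·π_2 + 0.3·π_3 + 0.35·π_4
π_3 = 0.15·π_1 + 0.4·π_2 + 0.35·π_3 + 0.15·π_4
Solving with the normalization constraint gives π = (0.2300, 0.2981, 0.2806, 0.1913).
So the stationary probability of Recovery is 0.1913.

0.1913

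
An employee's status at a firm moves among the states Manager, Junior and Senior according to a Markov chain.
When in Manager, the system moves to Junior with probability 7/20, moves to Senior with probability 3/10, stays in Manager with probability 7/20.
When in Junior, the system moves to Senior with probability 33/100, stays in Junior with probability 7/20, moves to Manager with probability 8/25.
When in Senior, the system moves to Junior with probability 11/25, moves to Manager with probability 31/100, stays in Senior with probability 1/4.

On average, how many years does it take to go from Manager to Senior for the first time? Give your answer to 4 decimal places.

3.2206

Let t(s) be the expected number of years to first reach Senior from state s, with t(Senior) = 0. Conditioning on the first year:
t(Manager) = 1 + 0.35·t(Manager) + 0.35·t(Junior)
t(Junior) = 1 + 0.32·t(Manager) + 0.35·t(Junior)
Solving: t(Manager) = 3.2206, t(Junior) = 3.1240.
Expected years from Manager to Senior: 3.2206.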